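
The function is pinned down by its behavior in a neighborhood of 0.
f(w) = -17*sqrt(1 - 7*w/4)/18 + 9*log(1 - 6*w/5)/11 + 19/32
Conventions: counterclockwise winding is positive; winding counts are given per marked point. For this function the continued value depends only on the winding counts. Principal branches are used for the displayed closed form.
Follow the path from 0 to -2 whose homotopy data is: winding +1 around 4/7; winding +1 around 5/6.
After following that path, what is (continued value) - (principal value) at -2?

The rational part is single-valued and drops out of the difference; each branch term changes only by its own monodromy.
(9/11)*log(1 - w/(5/6)): each positive loop around 5/6 adds 2*pi*i to the log, so winding +1 contributes (9/11)*(1)*2*pi*i = (18/11)*pi*i.
(-17/18)*sqrt(1 - w/(4/7)): winding +1 is odd, the square root flips sign, contributing -2*(-17/18)*sqrt(1 - (-2)/(4/7)) = -2*(-17/18)*sqrt(9/2) = (17/6)*sqrt(2).
Summing the contributions at w = -2 gives ((17/6)*sqrt(2)) + ((18/11)*pi)*i.

Continued minus principal equals ((17/6)*sqrt(2)) + ((18/11)*pi)*i.


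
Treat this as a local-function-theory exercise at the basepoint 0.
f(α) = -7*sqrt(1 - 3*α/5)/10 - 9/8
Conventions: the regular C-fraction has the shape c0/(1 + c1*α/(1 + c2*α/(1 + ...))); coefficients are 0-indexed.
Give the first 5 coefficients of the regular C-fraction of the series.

The regular C-fraction coefficients are [-73/40, 42/365, -387/1460, -73/860, -37/172].

Taylor coefficients (expand at 0): a_0 = -73/40, a_1 = 21/100, a_2 = 63/2000, a_3 = 189/20000, a_4 = 567/160000.
c0 = a_0 = -73/40. Peel one level at a time: if S = 1 + c*α/S' with S'(0) = 1, then c is the α-coefficient of S and S' = c*α/(S - 1).
S_1 = c0/f = 1 + (42/365)*α + (8127/266450)*α^2 + ...; c1 = 42/365.
S_2 = c1*α/(S_1 - 1) = 1 + (-387/1460)*α + (-9/400)*α^2 + ...; c2 = -387/1460.
S_3 = c2*α/(S_2 - 1) = 1 + (-73/860)*α + (-2701/147920)*α^2 + ...; c3 = -73/860.
S_4 = c3*α/(S_3 - 1) = 1 + (-37/172)*α + ...; c4 = -37/172.


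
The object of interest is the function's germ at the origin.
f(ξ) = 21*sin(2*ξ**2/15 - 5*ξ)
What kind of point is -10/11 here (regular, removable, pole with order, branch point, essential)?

There is no denominator, hence no pole anywhere.
The factor sin(2*ξ**2/15 - 5*ξ) is entire.
So the germ continues analytically to -10/11.

The point is a regular point.


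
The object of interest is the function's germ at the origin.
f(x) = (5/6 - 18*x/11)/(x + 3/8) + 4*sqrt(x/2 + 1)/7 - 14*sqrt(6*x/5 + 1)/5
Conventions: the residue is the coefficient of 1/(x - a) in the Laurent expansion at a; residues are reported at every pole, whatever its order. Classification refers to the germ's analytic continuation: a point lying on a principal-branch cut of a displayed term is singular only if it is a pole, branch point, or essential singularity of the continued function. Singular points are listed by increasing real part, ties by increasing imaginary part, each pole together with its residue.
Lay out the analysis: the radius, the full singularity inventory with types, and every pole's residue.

Denominator factor (x + 3/8): pole of order 1 at -3/8, modulus 3/8.
Branch term (4/7)*sqrt(1 - x/(-2)): its argument vanishes at x = -2, a square-root branch point, modulus 2.
Branch term (-14/5)*sqrt(1 - x/(-5/6)): its argument vanishes at x = -5/6, a square-root branch point, modulus 5/6.
The radius of convergence is the smallest modulus among the singular points: 3/8.
The branch terms are analytic at -3/8 and contribute nothing to the residue; only the rational part matters.
At the order-1 pole -3/8 set g(x) = (x - (-3/8))*(rational part) = 5/6 - 18*x/11.
Simple pole: residue = g(a) at a = -3/8, which is 191/132.
List the singular points by increasing real part (a conjugate pair: the negative imaginary part first).

Radius of convergence at 0: 3/8.
At -2: an algebraic (square-root) branch point.
At -5/6: an algebraic (square-root) branch point.
At -3/8: a pole of order 1; residue 191/132.


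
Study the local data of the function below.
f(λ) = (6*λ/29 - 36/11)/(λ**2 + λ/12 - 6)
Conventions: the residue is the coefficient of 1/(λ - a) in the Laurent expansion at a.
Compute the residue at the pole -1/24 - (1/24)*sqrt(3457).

The factor λ**2 + λ/12 - 6 splits as (λ - a)(λ - a') with a = -1/24 - (1/24)*sqrt(3457), a' = -1/24 + (1/24)*sqrt(3457). At the order-1 pole a set g(λ) = (λ - a)*f(λ) = [6*λ/29 - 36/11] / (λ - a').
Simple pole: residue = g(a) at a = -1/24 - (1/24)*sqrt(3457), which is 3/29 + (12561/1102783)*sqrt(3457).

The residue is 3/29 + (12561/1102783)*sqrt(3457).


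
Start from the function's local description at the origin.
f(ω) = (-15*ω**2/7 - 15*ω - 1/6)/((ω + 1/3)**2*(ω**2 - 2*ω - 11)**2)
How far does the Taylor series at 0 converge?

The radius of convergence is 1/3.

Denominator factor (ω + 1/3)^2: pole of order 2 at -1/3, modulus 1/3.
Denominator factor (ω**2 - 2*ω - 11)^2: discriminant 48, real irrational roots 1 + (2)*sqrt(3) and 1 - (2)*sqrt(3); poles of order 2, moduli 1 + (2)*sqrt(3) and -1 + (2)*sqrt(3).
The radius of convergence is the smallest modulus among the singular points: 1/3.


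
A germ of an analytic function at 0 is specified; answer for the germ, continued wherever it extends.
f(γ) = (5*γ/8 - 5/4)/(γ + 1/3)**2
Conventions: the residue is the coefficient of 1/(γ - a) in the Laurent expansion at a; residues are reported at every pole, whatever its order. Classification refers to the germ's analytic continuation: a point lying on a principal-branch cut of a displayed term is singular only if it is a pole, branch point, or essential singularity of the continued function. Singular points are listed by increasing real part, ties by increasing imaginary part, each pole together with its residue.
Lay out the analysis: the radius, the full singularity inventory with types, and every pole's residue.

Radius of convergence at 0: 1/3.
At -1/3: a pole of order 2; residue 5/8.

Denominator factor (γ + 1/3)^2: pole of order 2 at -1/3, modulus 1/3.
The radius of convergence is the smallest modulus among the singular points: 1/3.
At the order-2 pole -1/3 set g(γ) = (γ - (-1/3))^2*f(γ) = 5*γ/8 - 5/4.
Order-2 pole: residue = g'(a); g'(-1/3) = 5/8, so the residue is 5/8.


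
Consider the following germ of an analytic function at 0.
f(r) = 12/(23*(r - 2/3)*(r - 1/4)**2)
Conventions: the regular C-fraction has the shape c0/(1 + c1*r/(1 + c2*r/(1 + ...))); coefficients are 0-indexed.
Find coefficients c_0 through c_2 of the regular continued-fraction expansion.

The regular C-fraction coefficients are [-288/23, -19/2, 56/19].

Taylor coefficients (expand at 0): a_0 = -288/23, a_1 = -2736/23, a_2 = -17928/23.
c0 = a_0 = -288/23. Peel one level at a time: if S = 1 + c*r/S' with S'(0) = 1, then c is the r-coefficient of S and S' = c*r/(S - 1).
S_1 = c0/f = 1 + (-19/2)*r + (28)*r^2 + ...; c1 = -19/2.
S_2 = c1*r/(S_1 - 1) = 1 + (56/19)*r + ...; c2 = 56/19.


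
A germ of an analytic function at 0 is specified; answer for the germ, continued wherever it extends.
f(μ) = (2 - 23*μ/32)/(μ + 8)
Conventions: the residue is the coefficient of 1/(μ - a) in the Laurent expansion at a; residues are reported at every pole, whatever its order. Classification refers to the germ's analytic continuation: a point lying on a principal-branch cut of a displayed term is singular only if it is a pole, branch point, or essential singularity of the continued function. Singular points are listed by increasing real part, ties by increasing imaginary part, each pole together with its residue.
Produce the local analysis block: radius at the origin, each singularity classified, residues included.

Denominator factor (μ + 8): pole of order 1 at -8, modulus 8.
The radius of convergence is the smallest modulus among the singular points: 8.
At the order-1 pole -8 set g(μ) = (μ - (-8))*f(μ) = 2 - 23*μ/32.
Simple pole: residue = g(a) at a = -8, which is 31/4.

Radius of convergence at 0: 8.
At -8: a pole of order 1; residue 31/4.


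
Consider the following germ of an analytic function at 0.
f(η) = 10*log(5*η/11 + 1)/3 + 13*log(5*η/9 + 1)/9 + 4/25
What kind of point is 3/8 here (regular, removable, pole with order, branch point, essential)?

The point is a regular point.

There is no denominator, hence no pole anywhere.
Branch term log(1 - η/(-11/5)): argument at 3/8 is 103/88, nonzero, so 3/8 is not its branch point (a point on a principal cut is still regular for the continued germ).
Branch term log(1 - η/(-9/5)): argument at 3/8 is 29/24, nonzero, so 3/8 is not its branch point (a point on a principal cut is still regular for the continued germ).
So the germ continues analytically to 3/8.


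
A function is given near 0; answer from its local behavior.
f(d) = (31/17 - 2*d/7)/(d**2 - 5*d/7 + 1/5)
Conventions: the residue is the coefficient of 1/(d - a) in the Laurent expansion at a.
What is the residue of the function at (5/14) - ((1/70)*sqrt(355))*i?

The residue is (-1/7) + ((1434/8449)*sqrt(355))*i.

The factor d**2 - 5*d/7 + 1/5 splits as (d - a)(d - a') with a = (5/14) - ((1/70)*sqrt(355))*i, a' = (5/14) + ((1/70)*sqrt(355))*i. At the order-1 pole a set g(d) = (d - a)*f(d) = [31/17 - 2*d/7] / (d - a').
Simple pole: residue = g(a) at a = (5/14) - ((1/70)*sqrt(355))*i, which is (-1/7) + ((1434/8449)*sqrt(355))*i.


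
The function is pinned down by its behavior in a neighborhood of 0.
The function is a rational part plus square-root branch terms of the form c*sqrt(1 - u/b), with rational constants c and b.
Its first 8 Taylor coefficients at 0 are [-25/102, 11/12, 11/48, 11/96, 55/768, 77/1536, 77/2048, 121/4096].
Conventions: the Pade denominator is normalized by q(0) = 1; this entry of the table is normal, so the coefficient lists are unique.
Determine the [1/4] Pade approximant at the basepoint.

The Pade approximant has numerator coefficients [-25/102, 4278456921/4355481532]; denominator coefficients [1, -17155931/64051199, -34202487/512409592, -16692181/512409592, -141625385/8198553472].

Taylor coefficients needed (read off): a_0 = -25/102, a_1 = 11/12, a_2 = 11/48, a_3 = 11/96, a_4 = 55/768, a_5 = 77/1536.
Write the denominator as Q(u) = 1 + q1*u + q2*u^2 + q3*u^3 + q4*u^4. Requiring Q*f - P = O(u^6) with deg P <= 1 kills the coefficients of u^2..u^5 in Q*f:
  u^2: a_2 + q1*a_1 + q2*a_0 = 0, i.e. 11/48 + (11/12)*q1 + (-25/102)*q2 = 0.
  u^3: a_3 + q1*a_2 + q2*a_1 + q3*a_0 = 0, i.e. 11/96 + (11/48)*q1 + (11/12)*q2 + (-25/102)*q3 = 0.
  u^4: a_4 + q1*a_3 + q2*a_2 + q3*a_1 + q4*a_0 = 0, i.e. 55/768 + (11/96)*q1 + (11/48)*q2 + (11/12)*q3 + (-25/102)*q4 = 0.
  u^5: a_5 + q1*a_4 + q2*a_3 + q3*a_2 + q4*a_1 = 0, i.e. 77/1536 + (55/768)*q1 + (11/96)*q2 + (11/48)*q3 + (11/12)*q4 = 0.
Solving this linear system: q1 = -17155931/64051199, q2 = -34202487/512409592, q3 = -16692181/512409592, q4 = -141625385/8198553472.
The numerator is Q*f truncated at degree 1: P0 = a_0 = -25/102; P1 = a_1 + q1*a_0 = 4278456921/4355481532.


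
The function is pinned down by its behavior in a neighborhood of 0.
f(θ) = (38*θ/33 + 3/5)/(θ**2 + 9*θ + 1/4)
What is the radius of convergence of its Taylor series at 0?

The radius of convergence is 9/2 - (2)*sqrt(5).

Denominator factor (θ**2 + 9*θ + 1/4): discriminant 80, real irrational roots -9/2 + (2)*sqrt(5) and -9/2 - (2)*sqrt(5); poles of order 1, moduli 9/2 - (2)*sqrt(5) and 9/2 + (2)*sqrt(5).
The radius of convergence is the smallest modulus among the singular points: 9/2 - (2)*sqrt(5).


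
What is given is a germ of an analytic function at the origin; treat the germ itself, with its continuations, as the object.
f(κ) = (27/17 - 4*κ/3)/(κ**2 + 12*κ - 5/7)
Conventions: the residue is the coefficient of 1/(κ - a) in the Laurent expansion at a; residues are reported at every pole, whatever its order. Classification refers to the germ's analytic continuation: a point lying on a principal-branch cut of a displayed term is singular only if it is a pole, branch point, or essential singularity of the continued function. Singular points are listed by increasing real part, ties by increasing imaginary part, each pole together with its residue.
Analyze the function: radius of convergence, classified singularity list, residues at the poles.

Denominator factor (κ**2 + 12*κ - 5/7): discriminant 1028/7, real irrational roots -6 + (1/7)*sqrt(1799) and -6 - (1/7)*sqrt(1799); poles of order 1, moduli -6 + (1/7)*sqrt(1799) and 6 + (1/7)*sqrt(1799).
The radius of convergence is the smallest modulus among the singular points: -6 + (1/7)*sqrt(1799).
The factor κ**2 + 12*κ - 5/7 splits as (κ - a)(κ - a') with a = -6 - (1/7)*sqrt(1799), a' = -6 + (1/7)*sqrt(1799). At the order-1 pole a set g(κ) = (κ - a)*f(κ) = [27/17 - 4*κ/3] / (κ - a').
Simple pole: residue = g(a) at a = -6 - (1/7)*sqrt(1799), which is -2/3 - (163/8738)*sqrt(1799).
The factor κ**2 + 12*κ - 5/7 splits as (κ - a)(κ - a') with a = -6 + (1/7)*sqrt(1799), a' = -6 - (1/7)*sqrt(1799). At the order-1 pole a set g(κ) = (κ - a)*f(κ) = [27/17 - 4*κ/3] / (κ - a').
Simple pole: residue = g(a) at a = -6 + (1/7)*sqrt(1799), which is -2/3 + (163/8738)*sqrt(1799).
List the singular points by increasing real part (a conjugate pair: the negative imaginary part first).

Radius of convergence at 0: -6 + (1/7)*sqrt(1799).
At -6 - (1/7)*sqrt(1799): a pole of order 1; residue -2/3 - (163/8738)*sqrt(1799).
At -6 + (1/7)*sqrt(1799): a pole of order 1; residue -2/3 + (163/8738)*sqrt(1799).


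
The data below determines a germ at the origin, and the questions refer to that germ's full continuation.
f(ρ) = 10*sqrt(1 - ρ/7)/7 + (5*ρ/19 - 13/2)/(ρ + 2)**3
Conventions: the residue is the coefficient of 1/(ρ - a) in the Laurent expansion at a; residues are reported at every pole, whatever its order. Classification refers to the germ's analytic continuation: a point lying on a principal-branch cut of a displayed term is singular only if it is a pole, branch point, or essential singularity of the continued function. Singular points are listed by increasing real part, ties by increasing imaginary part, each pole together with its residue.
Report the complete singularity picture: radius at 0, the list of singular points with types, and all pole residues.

Denominator factor (ρ + 2)^3: pole of order 3 at -2, modulus 2.
Branch term (10/7)*sqrt(1 - ρ/(7)): its argument vanishes at ρ = 7, a square-root branch point, modulus 7.
The radius of convergence is the smallest modulus among the singular points: 2.
The branch term is analytic at -2 and contributes nothing to the residue; only the rational part matters.
At the order-3 pole -2 set g(ρ) = (ρ - (-2))^3*(rational part) = 5*ρ/19 - 13/2.
Order-3 pole: residue = g''(a)/2; g''(-2) = 0, so the residue is 0.
List the singular points by increasing real part (a conjugate pair: the negative imaginary part first).

Radius of convergence at 0: 2.
At -2: a pole of order 3; residue 0.
At 7: an algebraic (square-root) branch point.


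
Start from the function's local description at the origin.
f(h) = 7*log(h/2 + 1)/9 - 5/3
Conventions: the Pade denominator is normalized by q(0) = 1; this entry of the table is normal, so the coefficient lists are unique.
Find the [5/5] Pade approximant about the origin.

Taylor coefficients needed (expand at 0): a_0 = -5/3, a_1 = 7/18, a_2 = -7/72, a_3 = 7/216, a_4 = -7/576, a_5 = 7/1440, a_6 = -7/3456, a_7 = 1/1152, a_8 = -7/18432, a_9 = 7/41472, a_10 = -7/92160.
Write the denominator as Q(h) = 1 + q1*h + q2*h^2 + q3*h^3 + q4*h^4 + q5*h^5. Requiring Q*f - P = O(h^11) with deg P <= 5 kills the coefficients of h^6..h^10 in Q*f:
  h^6: a_6 + q1*a_5 + q2*a_4 + q3*a_3 + q4*a_2 + q5*a_1 = 0, i.e. -7/3456 + (7/1440)*q1 + (-7/576)*q2 + (7/216)*q3 + (-7/72)*q4 + (7/18)*q5 = 0.
  h^7: a_7 + q1*a_6 + q2*a_5 + q3*a_4 + q4*a_3 + q5*a_2 = 0, i.e. 1/1152 + (-7/3456)*q1 + (7/1440)*q2 + (-7/576)*q3 + (7/216)*q4 + (-7/72)*q5 = 0.
  h^8: a_8 + q1*a_7 + q2*a_6 + q3*a_5 + q4*a_4 + q5*a_3 = 0, i.e. -7/18432 + (1/1152)*q1 + (-7/3456)*q2 + (7/1440)*q3 + (-7/576)*q4 + (7/216)*q5 = 0.
  h^9: a_9 + q1*a_8 + q2*a_7 + q3*a_6 + q4*a_5 + q5*a_4 = 0, i.e. 7/41472 + (-7/18432)*q1 + (1/1152)*q2 + (-7/3456)*q3 + (7/1440)*q4 + (-7/576)*q5 = 0.
  h^10: a_10 + q1*a_9 + q2*a_8 + q3*a_7 + q4*a_6 + q5*a_5 = 0, i.e. -7/92160 + (7/41472)*q1 + (-7/18432)*q2 + (1/1152)*q3 + (-7/3456)*q4 + (7/1440)*q5 = 0.
Solving this linear system: q1 = 5/4, q2 = 5/9, q3 = 5/48, q4 = 5/672, q5 = 1/8064.
The numerator is Q*f truncated at degree 5: P0 = a_0 = -5/3; P1 = a_1 + q1*a_0 = -61/36; P2 = a_2 + q1*a_1 + q2*a_0 = -29/54; P3 = a_3 + q1*a_2 + q2*a_1 + q3*a_0 = -121/2592; P4 = a_4 + q1*a_3 + q2*a_2 + q3*a_1 + q4*a_0 = 89/36288; P5 = a_5 + q1*a_4 + q2*a_3 + q3*a_2 + q4*a_1 + q5*a_0 = 509/2177280.

The Pade approximant has numerator coefficients [-5/3, -61/36, -29/54, -121/2592, 89/36288, 509/2177280]; denominator coefficients [1, 5/4, 5/9, 5/48, 5/672, 1/8064].


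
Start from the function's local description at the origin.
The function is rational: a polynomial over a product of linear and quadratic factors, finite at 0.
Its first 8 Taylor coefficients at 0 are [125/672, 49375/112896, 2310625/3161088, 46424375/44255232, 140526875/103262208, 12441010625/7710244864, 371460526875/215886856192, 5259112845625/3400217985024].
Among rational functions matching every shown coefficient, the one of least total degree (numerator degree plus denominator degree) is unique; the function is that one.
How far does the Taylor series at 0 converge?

The radius of convergence is 4/5.

No rational of total degree below 5 reproduces all 8 coefficients; solving the [1/4] Pade equations on them gives f(n) = (2/3 - 37*n/36)/((n - 7)*(n - 4/5)**3), whose expansion matches every shown term.
Denominator factor (n - 4/5)^3: pole of order 3 at 4/5, modulus 4/5.
Denominator factor (n - 7): pole of order 1 at 7, modulus 7.
The radius of convergence is the smallest modulus among the singular points: 4/5.


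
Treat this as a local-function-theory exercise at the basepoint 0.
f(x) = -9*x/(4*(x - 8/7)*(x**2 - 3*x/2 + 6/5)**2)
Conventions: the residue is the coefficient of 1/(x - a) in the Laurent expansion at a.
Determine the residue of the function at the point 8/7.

The residue is -77175/18818.

At the order-1 pole 8/7 set g(x) = (x - (8/7))*f(x) = -9*x/(4*(x**2 - 3*x/2 + 6/5)**2).
Simple pole: residue = g(a) at a = 8/7, which is -77175/18818.


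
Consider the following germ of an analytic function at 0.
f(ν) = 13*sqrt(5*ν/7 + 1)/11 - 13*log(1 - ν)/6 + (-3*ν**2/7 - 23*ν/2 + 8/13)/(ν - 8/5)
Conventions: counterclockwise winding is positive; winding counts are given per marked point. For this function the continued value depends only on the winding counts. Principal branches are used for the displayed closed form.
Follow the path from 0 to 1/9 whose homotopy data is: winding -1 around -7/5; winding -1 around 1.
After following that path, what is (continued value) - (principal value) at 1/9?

Continued minus principal equals (-(52/231)*sqrt(119)) + ((13/3)*pi)*i.

The rational part is single-valued and drops out of the difference; each branch term changes only by its own monodromy.
(13/11)*sqrt(1 - ν/(-7/5)): winding -1 is odd, the square root flips sign, contributing -2*(13/11)*sqrt(1 - (1/9)/(-7/5)) = -2*(13/11)*sqrt(68/63) = -(52/231)*sqrt(119).
(-13/6)*log(1 - ν/(1)): each positive loop around 1 adds 2*pi*i to the log, so winding -1 contributes (-13/6)*(-1)*2*pi*i = (13/3)*pi*i.
Summing the contributions at ν = 1/9 gives (-(52/231)*sqrt(119)) + ((13/3)*pi)*i.


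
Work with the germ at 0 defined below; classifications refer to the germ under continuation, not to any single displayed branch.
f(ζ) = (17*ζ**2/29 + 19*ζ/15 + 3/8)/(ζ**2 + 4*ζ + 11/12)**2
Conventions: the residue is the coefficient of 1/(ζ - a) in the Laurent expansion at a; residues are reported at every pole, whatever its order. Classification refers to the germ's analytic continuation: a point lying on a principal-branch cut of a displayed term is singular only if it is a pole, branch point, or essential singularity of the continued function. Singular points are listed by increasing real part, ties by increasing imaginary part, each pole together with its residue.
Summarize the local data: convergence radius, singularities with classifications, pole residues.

Radius of convergence at 0: 2 - (1/6)*sqrt(111).
At -2 - (1/6)*sqrt(111): a pole of order 2; residue -(5641/794020)*sqrt(111).
At -2 + (1/6)*sqrt(111): a pole of order 2; residue (5641/794020)*sqrt(111).


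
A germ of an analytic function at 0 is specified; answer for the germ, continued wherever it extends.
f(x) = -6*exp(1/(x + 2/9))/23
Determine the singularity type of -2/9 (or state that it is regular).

The exponent 1/(x - (-2/9)) has a pole at -2/9, so exp(1/(x - (-2/9))) takes every nonzero value near it: an essential singularity (not a pole of any order).

The point is an essential singularity.


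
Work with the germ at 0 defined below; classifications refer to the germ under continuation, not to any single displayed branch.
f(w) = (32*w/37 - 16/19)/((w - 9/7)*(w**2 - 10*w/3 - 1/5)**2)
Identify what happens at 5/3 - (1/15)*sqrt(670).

The denominator factor w**2 - 10*w/3 - 1/5 vanishes at 5/3 - (1/15)*sqrt(670) and appears to the power 2; the numerator there equals 1264/2109 - (32/555)*sqrt(670), nonzero, and no other factor vanishes.
Hence a pole whose order is the multiplicity, 2.

The point is a pole of order 2.


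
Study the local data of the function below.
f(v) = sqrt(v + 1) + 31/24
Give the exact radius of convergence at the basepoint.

The radius of convergence is 1.

Branch term (1)*sqrt(1 - v/(-1)): its argument vanishes at v = -1, a square-root branch point, modulus 1.
The radius of convergence is the smallest modulus among the singular points: 1.


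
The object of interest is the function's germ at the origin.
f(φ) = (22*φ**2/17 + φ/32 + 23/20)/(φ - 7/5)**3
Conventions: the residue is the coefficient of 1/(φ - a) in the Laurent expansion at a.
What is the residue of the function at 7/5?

At the order-3 pole 7/5 set g(φ) = (φ - (7/5))^3*f(φ) = 22*φ**2/17 + φ/32 + 23/20.
Order-3 pole: residue = g''(a)/2; g''(7/5) = 44/17, so the residue is 22/17.

The residue is 22/17.


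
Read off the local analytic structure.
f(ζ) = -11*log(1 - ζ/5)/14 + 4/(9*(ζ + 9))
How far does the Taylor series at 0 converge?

Denominator factor (ζ + 9): pole of order 1 at -9, modulus 9.
Branch term (-11/14)*log(1 - ζ/(5)): its argument vanishes at ζ = 5, a logarithmic branch point, modulus 5.
The radius of convergence is the smallest modulus among the singular points: 5.

The radius of convergence is 5.


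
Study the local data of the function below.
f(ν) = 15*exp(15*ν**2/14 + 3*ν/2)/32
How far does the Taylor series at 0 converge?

The radius of convergence is infinite.

The factor exp(15*ν**2/14 + 3*ν/2) is entire and contributes no finite singular point.
The polynomial part has no poles.
No finite singular points: the Taylor series at 0 converges everywhere.


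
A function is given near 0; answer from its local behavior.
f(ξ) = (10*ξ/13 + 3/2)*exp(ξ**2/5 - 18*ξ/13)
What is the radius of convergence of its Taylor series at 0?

The radius of convergence is infinite.

The factor exp(ξ**2/5 - 18*ξ/13) is entire and contributes no finite singular point.
The polynomial part has no poles.
No finite singular points: the Taylor series at 0 converges everywhere.


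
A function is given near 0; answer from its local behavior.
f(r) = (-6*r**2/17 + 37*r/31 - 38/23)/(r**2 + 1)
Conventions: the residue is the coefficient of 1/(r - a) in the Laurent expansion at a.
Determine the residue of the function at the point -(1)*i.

The factor r**2 + 1 splits as (r - a)(r - a') with a = -(1)*i, a' = (1)*i. At the order-1 pole a set g(r) = (r - a)*f(r) = [-6*r**2/17 + 37*r/31 - 38/23] / (r - a').
Simple pole: residue = g(a) at a = -(1)*i, which is (37/62) - (254/391)*i.

The residue is (37/62) - (254/391)*i.


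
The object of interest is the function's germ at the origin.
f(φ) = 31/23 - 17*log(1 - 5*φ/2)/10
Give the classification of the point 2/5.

The term (-17/10)*log(1 - φ/(2/5)) has argument 1 - 2/5/(2/5) = 0 at 2/5: a logarithmic (infinitely-sheeted) branch point; the remaining terms are analytic or single-valued there.

The point is a logarithmic branch point.


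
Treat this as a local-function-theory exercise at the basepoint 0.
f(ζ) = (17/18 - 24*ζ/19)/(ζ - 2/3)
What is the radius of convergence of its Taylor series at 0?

The radius of convergence is 2/3.

Denominator factor (ζ - 2/3): pole of order 1 at 2/3, modulus 2/3.
The radius of convergence is the smallest modulus among the singular points: 2/3.


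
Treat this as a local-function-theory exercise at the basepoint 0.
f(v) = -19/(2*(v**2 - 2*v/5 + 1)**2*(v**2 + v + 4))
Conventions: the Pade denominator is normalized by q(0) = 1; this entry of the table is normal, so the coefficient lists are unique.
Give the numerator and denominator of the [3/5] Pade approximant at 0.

The Pade approximant has numerator coefficients [-19/8, 1805/568, 475/3976, -2375/3976]; denominator coefficients [1, -2681/1420, 35978/12425, -38988/12425, 21197/12425, -1157/994].

Taylor coefficients needed (expand at 0): a_0 = -19/8, a_1 = -209/160, a_2 = 14497/3200, a_3 = 274303/64000, a_4 = -1298707/256000, a_5 = -212714177/25600000, a_6 = 1639147233/512000000, a_7 = 124387660031/10240000000, a_8 = 252843359009/204800000000.
Write the denominator as Q(v) = 1 + q1*v + q2*v^2 + q3*v^3 + q4*v^4 + q5*v^5. Requiring Q*f - P = O(v^9) with deg P <= 3 kills the coefficients of v^4..v^8 in Q*f:
  v^4: a_4 + q1*a_3 + q2*a_2 + q3*a_1 + q4*a_0 = 0, i.e. -1298707/256000 + (274303/64000)*q1 + (14497/3200)*q2 + (-209/160)*q3 + (-19/8)*q4 = 0.
  v^5: a_5 + q1*a_4 + q2*a_3 + q3*a_2 + q4*a_1 + q5*a_0 = 0, i.e. -212714177/25600000 + (-1298707/256000)*q1 + (274303/64000)*q2 + (14497/3200)*q3 + (-209/160)*q4 + (-19/8)*q5 = 0.
  v^6: a_6 + q1*a_5 + q2*a_4 + q3*a_3 + q4*a_2 + q5*a_1 = 0, i.e. 1639147233/512000000 + (-212714177/25600000)*q1 + (-1298707/256000)*q2 + (274303/64000)*q3 + (14497/3200)*q4 + (-209/160)*q5 = 0.
  v^7: a_7 + q1*a_6 + q2*a_5 + q3*a_4 + q4*a_3 + q5*a_2 = 0, i.e. 124387660031/10240000000 + (1639147233/512000000)*q1 + (-212714177/25600000)*q2 + (-1298707/256000)*q3 + (274303/64000)*q4 + (14497/3200)*q5 = 0.
  v^8: a_8 + q1*a_7 + q2*a_6 + q3*a_5 + q4*a_4 + q5*a_3 = 0, i.e. 252843359009/204800000000 + (124387660031/10240000000)*q1 + (1639147233/512000000)*q2 + (-212714177/25600000)*q3 + (-1298707/256000)*q4 + (274303/64000)*q5 = 0.
Solving this linear system: q1 = -2681/1420, q2 = 35978/12425, q3 = -38988/12425, q4 = 21197/12425, q5 = -1157/994.
The numerator is Q*f truncated at degree 3: P0 = a_0 = -19/8; P1 = a_1 + q1*a_0 = 1805/568; P2 = a_2 + q1*a_1 + q2*a_0 = 475/3976; P3 = a_3 + q1*a_2 + q2*a_1 + q3*a_0 = -2375/3976.


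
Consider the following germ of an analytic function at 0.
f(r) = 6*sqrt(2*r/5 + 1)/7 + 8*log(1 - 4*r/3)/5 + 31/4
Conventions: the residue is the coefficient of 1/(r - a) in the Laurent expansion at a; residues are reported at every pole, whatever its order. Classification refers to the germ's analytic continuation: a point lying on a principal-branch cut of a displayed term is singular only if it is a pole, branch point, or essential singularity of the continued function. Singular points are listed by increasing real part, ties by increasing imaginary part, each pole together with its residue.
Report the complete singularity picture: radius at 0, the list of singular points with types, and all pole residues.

Branch term (8/5)*log(1 - r/(3/4)): its argument vanishes at r = 3/4, a logarithmic branch point, modulus 3/4.
Branch term (6/7)*sqrt(1 - r/(-5/2)): its argument vanishes at r = -5/2, a square-root branch point, modulus 5/2.
The radius of convergence is the smallest modulus among the singular points: 3/4.
List the singular points by increasing real part (a conjugate pair: the negative imaginary part first).

Radius of convergence at 0: 3/4.
At -5/2: an algebraic (square-root) branch point.
At 3/4: a logarithmic branch point.


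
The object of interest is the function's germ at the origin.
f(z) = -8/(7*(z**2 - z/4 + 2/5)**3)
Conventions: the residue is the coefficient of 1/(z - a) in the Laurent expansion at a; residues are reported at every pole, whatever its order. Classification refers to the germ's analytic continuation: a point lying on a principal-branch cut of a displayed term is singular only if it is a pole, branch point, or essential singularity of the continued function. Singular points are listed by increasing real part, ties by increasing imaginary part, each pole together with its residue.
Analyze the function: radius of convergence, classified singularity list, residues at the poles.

Radius of convergence at 0: (1/5)*sqrt(10).
At (1/8) - ((1/40)*sqrt(615))*i: a pole of order 3; residue -((409600/4342023)*sqrt(615))*i.
At (1/8) + ((1/40)*sqrt(615))*i: a pole of order 3; residue ((409600/4342023)*sqrt(615))*i.

Denominator factor (z**2 - z/4 + 2/5)^3: discriminant -123/80, complex-conjugate roots (1/8) + ((1/40)*sqrt(615))*i and (1/8) - ((1/40)*sqrt(615))*i; poles of order 3, moduli (1/5)*sqrt(10) and (1/5)*sqrt(10).
The radius of convergence is the smallest modulus among the singular points: (1/5)*sqrt(10).
The factor z**2 - z/4 + 2/5 splits as (z - a)(z - a') with a = (1/8) - ((1/40)*sqrt(615))*i, a' = (1/8) + ((1/40)*sqrt(615))*i. At the order-3 pole a set g(z) = (z - a)^3*f(z) = [-8/7] / (z - a')^3.
Order-3 pole: residue = g''(a)/2; g''((1/8) - ((1/40)*sqrt(615))*i) = -((819200/4342023)*sqrt(615))*i, so the residue is -((409600/4342023)*sqrt(615))*i.
The factor z**2 - z/4 + 2/5 splits as (z - a)(z - a') with a = (1/8) + ((1/40)*sqrt(615))*i, a' = (1/8) - ((1/40)*sqrt(615))*i. At the order-3 pole a set g(z) = (z - a)^3*f(z) = [-8/7] / (z - a')^3.
Order-3 pole: residue = g''(a)/2; g''((1/8) + ((1/40)*sqrt(615))*i) = ((819200/4342023)*sqrt(615))*i, so the residue is ((409600/4342023)*sqrt(615))*i.
List the singular points by increasing real part (a conjugate pair: the negative imaginary part first).


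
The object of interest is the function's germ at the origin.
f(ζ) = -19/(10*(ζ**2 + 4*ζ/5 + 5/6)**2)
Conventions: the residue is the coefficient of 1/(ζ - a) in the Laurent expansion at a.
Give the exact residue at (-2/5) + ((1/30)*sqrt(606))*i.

The factor ζ**2 + 4*ζ/5 + 5/6 splits as (ζ - a)(ζ - a') with a = (-2/5) + ((1/30)*sqrt(606))*i, a' = (-2/5) - ((1/30)*sqrt(606))*i. At the order-2 pole a set g(ζ) = (ζ - a)^2*f(ζ) = [-19/10] / (ζ - a')^2.
Order-2 pole: residue = g'(a); g'((-2/5) + ((1/30)*sqrt(606))*i) = ((1425/40804)*sqrt(606))*i, so the residue is ((1425/40804)*sqrt(606))*i.

The residue is ((1425/40804)*sqrt(606))*i.


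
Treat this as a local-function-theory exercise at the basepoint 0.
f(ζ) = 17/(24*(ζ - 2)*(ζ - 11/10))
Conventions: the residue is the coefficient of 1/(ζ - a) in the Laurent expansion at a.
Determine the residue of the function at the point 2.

At the order-1 pole 2 set g(ζ) = (ζ - (2))*f(ζ) = 17/(24*(ζ - 11/10)).
Simple pole: residue = g(a) at a = 2, which is 85/108.

The residue is 85/108.


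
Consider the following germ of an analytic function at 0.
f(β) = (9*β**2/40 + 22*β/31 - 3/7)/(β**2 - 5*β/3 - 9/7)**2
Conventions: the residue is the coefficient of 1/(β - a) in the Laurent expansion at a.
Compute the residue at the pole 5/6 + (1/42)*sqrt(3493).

The residue is (29637/154380620)*sqrt(3493).

The factor β**2 - 5*β/3 - 9/7 splits as (β - a)(β - a') with a = 5/6 + (1/42)*sqrt(3493), a' = 5/6 - (1/42)*sqrt(3493). At the order-2 pole a set g(β) = (β - a)^2*f(β) = [9*β**2/40 + 22*β/31 - 3/7] / (β - a')^2.
Order-2 pole: residue = g'(a); g'(5/6 + (1/42)*sqrt(3493)) = (29637/154380620)*sqrt(3493), so the residue is (29637/154380620)*sqrt(3493).


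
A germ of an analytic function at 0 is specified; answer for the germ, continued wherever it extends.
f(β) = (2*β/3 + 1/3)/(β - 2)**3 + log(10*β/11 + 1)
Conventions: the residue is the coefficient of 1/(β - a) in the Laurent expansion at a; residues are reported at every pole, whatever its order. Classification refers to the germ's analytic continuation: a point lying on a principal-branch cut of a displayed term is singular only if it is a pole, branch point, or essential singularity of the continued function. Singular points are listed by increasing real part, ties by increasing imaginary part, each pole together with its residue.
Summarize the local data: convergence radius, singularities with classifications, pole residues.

Denominator factor (β - 2)^3: pole of order 3 at 2, modulus 2.
Branch term (1)*log(1 - β/(-11/10)): its argument vanishes at β = -11/10, a logarithmic branch point, modulus 11/10.
The radius of convergence is the smallest modulus among the singular points: 11/10.
The branch term is analytic at 2 and contributes nothing to the residue; only the rational part matters.
At the order-3 pole 2 set g(β) = (β - (2))^3*(rational part) = 2*β/3 + 1/3.
Order-3 pole: residue = g''(a)/2; g''(2) = 0, so the residue is 0.
List the singular points by increasing real part (a conjugate pair: the negative imaginary part first).

Radius of convergence at 0: 11/10.
At -11/10: a logarithmic branch point.
At 2: a pole of order 3; residue 0.


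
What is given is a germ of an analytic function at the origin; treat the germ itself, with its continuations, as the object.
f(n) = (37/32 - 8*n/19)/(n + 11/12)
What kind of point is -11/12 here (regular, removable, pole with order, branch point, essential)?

The denominator factor n + 11/12 vanishes at -11/12 and appears to the power 1; the numerator there equals 2813/1824, nonzero, and no other factor vanishes.
Hence a pole whose order is the multiplicity, 1.

The point is a pole of order 1.


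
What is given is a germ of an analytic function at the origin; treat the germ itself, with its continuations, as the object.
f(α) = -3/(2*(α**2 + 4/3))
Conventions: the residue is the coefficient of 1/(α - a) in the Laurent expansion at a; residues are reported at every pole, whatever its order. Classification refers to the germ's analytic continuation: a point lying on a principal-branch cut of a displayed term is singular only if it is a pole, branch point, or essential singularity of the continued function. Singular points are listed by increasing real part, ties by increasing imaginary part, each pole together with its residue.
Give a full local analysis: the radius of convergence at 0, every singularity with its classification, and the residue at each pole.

Radius of convergence at 0: (2/3)*sqrt(3).
At -((2/3)*sqrt(3))*i: a pole of order 1; residue -((3/8)*sqrt(3))*i.
At ((2/3)*sqrt(3))*i: a pole of order 1; residue ((3/8)*sqrt(3))*i.

Denominator factor (α**2 + 4/3): discriminant -16/3, complex-conjugate roots ((2/3)*sqrt(3))*i and -((2/3)*sqrt(3))*i; poles of order 1, moduli (2/3)*sqrt(3) and (2/3)*sqrt(3).
The radius of convergence is the smallest modulus among the singular points: (2/3)*sqrt(3).
The factor α**2 + 4/3 splits as (α - a)(α - a') with a = -((2/3)*sqrt(3))*i, a' = ((2/3)*sqrt(3))*i. At the order-1 pole a set g(α) = (α - a)*f(α) = [-3/2] / (α - a').
Simple pole: residue = g(a) at a = -((2/3)*sqrt(3))*i, which is -((3/8)*sqrt(3))*i.
The factor α**2 + 4/3 splits as (α - a)(α - a') with a = ((2/3)*sqrt(3))*i, a' = -((2/3)*sqrt(3))*i. At the order-1 pole a set g(α) = (α - a)*f(α) = [-3/2] / (α - a').
Simple pole: residue = g(a) at a = ((2/3)*sqrt(3))*i, which is ((3/8)*sqrt(3))*i.
List the singular points by increasing real part (a conjugate pair: the negative imaginary part first).


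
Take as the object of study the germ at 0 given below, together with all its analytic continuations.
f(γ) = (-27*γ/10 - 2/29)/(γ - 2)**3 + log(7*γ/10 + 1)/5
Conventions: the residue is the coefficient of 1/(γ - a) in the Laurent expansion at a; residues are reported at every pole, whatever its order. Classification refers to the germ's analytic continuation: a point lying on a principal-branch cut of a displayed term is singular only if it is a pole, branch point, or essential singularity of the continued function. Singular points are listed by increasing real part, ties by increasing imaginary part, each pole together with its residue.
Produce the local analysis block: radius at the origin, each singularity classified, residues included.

Denominator factor (γ - 2)^3: pole of order 3 at 2, modulus 2.
Branch term (1/5)*log(1 - γ/(-10/7)): its argument vanishes at γ = -10/7, a logarithmic branch point, modulus 10/7.
The radius of convergence is the smallest modulus among the singular points: 10/7.
The branch term is analytic at 2 and contributes nothing to the residue; only the rational part matters.
At the order-3 pole 2 set g(γ) = (γ - (2))^3*(rational part) = -27*γ/10 - 2/29.
Order-3 pole: residue = g''(a)/2; g''(2) = 0, so the residue is 0.
List the singular points by increasing real part (a conjugate pair: the negative imaginary part first).

Radius of convergence at 0: 10/7.
At -10/7: a logarithmic branch point.
At 2: a pole of order 3; residue 0.


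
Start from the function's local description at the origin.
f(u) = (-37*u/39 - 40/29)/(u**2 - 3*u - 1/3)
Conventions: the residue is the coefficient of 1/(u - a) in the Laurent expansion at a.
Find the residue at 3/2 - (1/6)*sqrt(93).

The residue is -37/78 + (2113/23374)*sqrt(93).

The factor u**2 - 3*u - 1/3 splits as (u - a)(u - a') with a = 3/2 - (1/6)*sqrt(93), a' = 3/2 + (1/6)*sqrt(93). At the order-1 pole a set g(u) = (u - a)*f(u) = [-37*u/39 - 40/29] / (u - a').
Simple pole: residue = g(a) at a = 3/2 - (1/6)*sqrt(93), which is -37/78 + (2113/23374)*sqrt(93).


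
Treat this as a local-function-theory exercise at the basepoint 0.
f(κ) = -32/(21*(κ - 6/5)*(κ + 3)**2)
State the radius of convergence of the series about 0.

The radius of convergence is 6/5.

Denominator factor (κ + 3)^2: pole of order 2 at -3, modulus 3.
Denominator factor (κ - 6/5): pole of order 1 at 6/5, modulus 6/5.
The radius of convergence is the smallest modulus among the singular points: 6/5.


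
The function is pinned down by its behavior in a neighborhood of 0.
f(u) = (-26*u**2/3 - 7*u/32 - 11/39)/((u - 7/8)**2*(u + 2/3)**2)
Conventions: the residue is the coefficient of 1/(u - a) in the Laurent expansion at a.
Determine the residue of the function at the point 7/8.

The residue is -1707522/658489.

At the order-2 pole 7/8 set g(u) = (u - (7/8))^2*f(u) = (-26*u**2/3 - 7*u/32 - 11/39)/(u + 2/3)**2.
Order-2 pole: residue = g'(a); g'(7/8) = -1707522/658489, so the residue is -1707522/658489.


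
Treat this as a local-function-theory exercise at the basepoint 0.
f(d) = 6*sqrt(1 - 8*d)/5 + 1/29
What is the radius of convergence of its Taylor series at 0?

Branch term (6/5)*sqrt(1 - d/(1/8)): its argument vanishes at d = 1/8, a square-root branch point, modulus 1/8.
The radius of convergence is the smallest modulus among the singular points: 1/8.

The radius of convergence is 1/8.


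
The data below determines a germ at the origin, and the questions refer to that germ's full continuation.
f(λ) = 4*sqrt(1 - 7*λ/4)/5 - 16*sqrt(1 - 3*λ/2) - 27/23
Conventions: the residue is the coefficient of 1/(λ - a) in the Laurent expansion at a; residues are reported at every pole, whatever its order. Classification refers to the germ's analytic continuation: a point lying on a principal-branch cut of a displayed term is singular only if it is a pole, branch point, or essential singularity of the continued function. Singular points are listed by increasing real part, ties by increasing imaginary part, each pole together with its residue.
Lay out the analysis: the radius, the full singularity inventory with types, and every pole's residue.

Branch term (4/5)*sqrt(1 - λ/(4/7)): its argument vanishes at λ = 4/7, a square-root branch point, modulus 4/7.
Branch term (-16)*sqrt(1 - λ/(2/3)): its argument vanishes at λ = 2/3, a square-root branch point, modulus 2/3.
The radius of convergence is the smallest modulus among the singular points: 4/7.
List the singular points by increasing real part (a conjugate pair: the negative imaginary part first).

Radius of convergence at 0: 4/7.
At 4/7: an algebraic (square-root) branch point.
At 2/3: an algebraic (square-root) branch point.
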